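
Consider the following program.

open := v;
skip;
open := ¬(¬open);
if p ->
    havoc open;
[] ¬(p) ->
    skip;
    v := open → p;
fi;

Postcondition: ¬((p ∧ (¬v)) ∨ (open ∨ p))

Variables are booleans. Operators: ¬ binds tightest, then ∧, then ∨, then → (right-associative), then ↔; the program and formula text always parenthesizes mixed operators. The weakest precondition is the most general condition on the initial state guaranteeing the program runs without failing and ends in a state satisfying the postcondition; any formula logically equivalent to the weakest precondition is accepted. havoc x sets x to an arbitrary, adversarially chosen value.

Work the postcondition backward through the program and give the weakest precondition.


Working backward. After the program, the postcondition ¬((p ∧ (¬v)) ∨ (open ∨ p)) must hold; in canonical form it is ¬((p ∧ (¬v)) ∨ open ∨ p).
Then branch requires false; else branch requires ¬((p ∧ (¬(open → p))) ∨ open ∨ p).
Before the if: (¬p) ∧ ((¬p) → (¬((p ∧ (¬(open → p))) ∨ open ∨ p)))
Before open := ¬(¬open): (¬p) ∧ ((¬p) → (¬((p ∧ (¬(open → p))) ∨ open ∨ p)))
Before skip: (¬p) ∧ ((¬p) → (¬((p ∧ (¬(open → p))) ∨ open ∨ p)))
Before open := v: (¬p) ∧ ((¬p) → (¬((p ∧ (¬(v → p))) ∨ v ∨ p)))
Answer: WP = (¬p) ∧ ((¬p) → (¬((p ∧ (¬(v → p))) ∨ v ∨ p)))


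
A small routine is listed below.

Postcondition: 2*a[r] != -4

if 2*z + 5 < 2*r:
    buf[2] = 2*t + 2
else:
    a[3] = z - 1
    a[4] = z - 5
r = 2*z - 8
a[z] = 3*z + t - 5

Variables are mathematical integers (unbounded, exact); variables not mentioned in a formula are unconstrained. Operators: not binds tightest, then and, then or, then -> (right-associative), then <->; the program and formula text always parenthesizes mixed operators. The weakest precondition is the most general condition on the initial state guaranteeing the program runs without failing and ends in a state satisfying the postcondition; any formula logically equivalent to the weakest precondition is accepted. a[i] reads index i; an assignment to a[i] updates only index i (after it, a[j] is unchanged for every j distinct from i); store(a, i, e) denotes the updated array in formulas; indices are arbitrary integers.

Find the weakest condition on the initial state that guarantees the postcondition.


Working backward. After the program, 2*a[r] != -4 must hold.
Before a[z] := 3*z + t - 5: 2*store(a, z, t + 3*z - 5)[r] != -4
Before r := 2*z - 8: 2*store(a, z, t + 3*z - 5)[2*z - 8] != -4
Then branch requires 2*store(a, z, t + 3*z - 5)[2*z - 8] != -4; else branch requires 2*store(store(store(a, 3, z - 1), 4, z - 5), z, t + 3*z - 5)[2*z - 8] != -4.
Before the if: (2*z < 2*r - 5 -> 2*store(a, z, t + 3*z - 5)[2*z - 8] != -4) and ((not (2*z < 2*r - 5)) -> 2*store(store(store(a, 3, z - 1), 4, z - 5), z, t + 3*z - 5)[2*z - 8] != -4)
Answer: WP = (2*z < 2*r - 5 -> 2*store(a, z, t + 3*z - 5)[2*z - 8] != -4) and ((not (2*z < 2*r - 5)) -> 2*store(store(store(a, 3, z - 1), 4, z - 5), z, t + 3*z - 5)[2*z - 8] != -4)


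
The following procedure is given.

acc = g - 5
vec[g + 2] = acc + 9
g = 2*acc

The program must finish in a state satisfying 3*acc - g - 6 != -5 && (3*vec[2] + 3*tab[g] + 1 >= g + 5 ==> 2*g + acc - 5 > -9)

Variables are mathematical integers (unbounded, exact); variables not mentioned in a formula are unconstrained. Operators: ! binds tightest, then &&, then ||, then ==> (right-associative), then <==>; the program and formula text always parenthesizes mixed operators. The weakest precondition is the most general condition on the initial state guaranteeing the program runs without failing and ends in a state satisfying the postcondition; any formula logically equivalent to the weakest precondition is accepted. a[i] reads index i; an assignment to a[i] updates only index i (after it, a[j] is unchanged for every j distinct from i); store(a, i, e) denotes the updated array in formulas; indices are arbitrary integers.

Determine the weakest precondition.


Working backward. After the program, the postcondition 3*acc - g - 6 != -5 && (3*vec[2] + 3*tab[g] + 1 >= g + 5 ==> 2*g + acc - 5 > -9) must hold; in canonical form it is 3*acc != g + 1 && (3*tab[g] + 3*vec[2] >= g + 4 ==> acc + 2*g > -4).
Before g := 2*acc: acc != 1 && (3*tab[2*acc] + 3*vec[2] >= 2*acc + 4 ==> 5*acc > -4)
Before vec[g + 2] := acc + 9: acc != 1 && (3*tab[2*acc] + 3*store(vec, g + 2, acc + 9)[2] >= 2*acc + 4 ==> 5*acc > -4)
Before acc := g - 5: g != 6 && (3*tab[2*g - 10] + 3*store(vec, g + 2, g + 4)[2] >= 2*g - 6 ==> 5*g > 21)
Answer: WP = g != 6 && (3*tab[2*g - 10] + 3*store(vec, g + 2, g + 4)[2] >= 2*g - 6 ==> 5*g > 21)


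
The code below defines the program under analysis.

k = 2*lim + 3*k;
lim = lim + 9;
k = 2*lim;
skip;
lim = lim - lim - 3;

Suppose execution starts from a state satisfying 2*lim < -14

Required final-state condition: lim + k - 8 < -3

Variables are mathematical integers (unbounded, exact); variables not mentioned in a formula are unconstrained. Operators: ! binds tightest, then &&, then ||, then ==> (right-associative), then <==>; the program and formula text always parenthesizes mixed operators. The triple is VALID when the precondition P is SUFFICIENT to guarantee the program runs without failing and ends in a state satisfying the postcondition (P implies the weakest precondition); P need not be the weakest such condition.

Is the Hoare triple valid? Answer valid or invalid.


Working backward. After the program, the postcondition lim + k - 8 < -3 must hold; in canonical form it is k + lim < 5.
Before lim := lim - lim - 3: k < 8
Before skip: k < 8
Before k := 2*lim: 2*lim < 8
Before lim := lim + 9: 2*lim < -10
Before k := 2*lim + 3*k: 2*lim < -10
The weakest precondition is 2*lim < -10.
Check whether 2*lim < -14 implies it.
Every state satisfying the precondition satisfies the weakest precondition: the implication holds.
Answer: valid


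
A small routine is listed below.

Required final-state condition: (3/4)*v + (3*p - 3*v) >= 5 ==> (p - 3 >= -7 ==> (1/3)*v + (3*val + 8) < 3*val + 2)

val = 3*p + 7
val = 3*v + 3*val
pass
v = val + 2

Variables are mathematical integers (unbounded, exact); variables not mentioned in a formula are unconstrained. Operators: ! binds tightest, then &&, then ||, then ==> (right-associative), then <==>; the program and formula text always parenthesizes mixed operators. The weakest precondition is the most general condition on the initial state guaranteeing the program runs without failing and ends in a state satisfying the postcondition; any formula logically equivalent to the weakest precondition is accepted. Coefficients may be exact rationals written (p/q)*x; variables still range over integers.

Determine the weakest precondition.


Working backward. After the program, the postcondition (3/4)*v + (3*p - 3*v) >= 5 ==> (p - 3 >= -7 ==> (1/3)*v + (3*val + 8) < 3*val + 2) must hold; in canonical form it is 3*p >= (9/4)*v + 5 ==> (p >= -4 ==> (1/3)*v < -6).
Before v := val + 2: 3*p >= (9/4)*val + 19/2 ==> (p >= -4 ==> (1/3)*val < -20/3)
Before skip: 3*p >= (9/4)*val + 19/2 ==> (p >= -4 ==> (1/3)*val < -20/3)
Before val := 3*v + 3*val: 3*p >= (27/4)*v + (27/4)*val + 19/2 ==> (p >= -4 ==> v + val < -20/3)
Before val := 3*p + 7: (69/4)*p + (27/4)*v <= -227/4 ==> (p >= -4 ==> 3*p + v < -41/3)
Answer: WP = (69/4)*p + (27/4)*v <= -227/4 ==> (p >= -4 ==> 3*p + v < -41/3)


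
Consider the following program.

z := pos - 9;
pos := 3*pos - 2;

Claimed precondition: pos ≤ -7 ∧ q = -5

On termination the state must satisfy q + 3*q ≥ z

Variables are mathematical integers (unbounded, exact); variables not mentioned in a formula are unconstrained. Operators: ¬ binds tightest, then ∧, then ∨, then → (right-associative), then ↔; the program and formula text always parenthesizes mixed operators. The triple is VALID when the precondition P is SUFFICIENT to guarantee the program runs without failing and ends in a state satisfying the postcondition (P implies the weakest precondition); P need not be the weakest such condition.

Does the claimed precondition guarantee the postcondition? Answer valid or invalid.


Working backward. After the program, the postcondition q + 3*q ≥ z must hold; in canonical form it is 4*q ≥ z.
Before pos := 3*pos - 2: 4*q ≥ z
Before z := pos - 9: 4*q ≥ pos - 9
The weakest precondition is 4*q ≥ pos - 9.
Check whether pos ≤ -7 ∧ q = -5 implies it.
Countermodel: at the initial state pos = -10, q = -5, the precondition holds but the weakest precondition fails.
Answer: invalid


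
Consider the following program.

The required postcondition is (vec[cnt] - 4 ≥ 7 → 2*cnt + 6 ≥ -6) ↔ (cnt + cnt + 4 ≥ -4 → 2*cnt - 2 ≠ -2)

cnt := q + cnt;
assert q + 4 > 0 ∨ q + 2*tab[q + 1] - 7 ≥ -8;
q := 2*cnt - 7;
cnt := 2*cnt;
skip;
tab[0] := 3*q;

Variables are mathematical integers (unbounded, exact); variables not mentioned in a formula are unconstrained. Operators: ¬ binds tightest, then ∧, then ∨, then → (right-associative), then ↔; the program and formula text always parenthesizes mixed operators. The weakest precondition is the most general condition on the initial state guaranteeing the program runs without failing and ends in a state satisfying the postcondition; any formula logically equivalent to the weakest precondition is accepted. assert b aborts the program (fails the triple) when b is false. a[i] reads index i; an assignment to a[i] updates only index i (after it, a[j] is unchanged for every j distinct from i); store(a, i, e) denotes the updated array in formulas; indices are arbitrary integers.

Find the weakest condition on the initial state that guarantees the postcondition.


Working backward. After the program, the postcondition (vec[cnt] - 4 ≥ 7 → 2*cnt + 6 ≥ -6) ↔ (cnt + cnt + 4 ≥ -4 → 2*cnt - 2 ≠ -2) must hold; in canonical form it is (vec[cnt] ≥ 11 → 2*cnt ≥ -12) ↔ (2*cnt ≥ -8 → 2*cnt ≠ 0).
Before tab[0] := 3*q: (vec[cnt] ≥ 11 → 2*cnt ≥ -12) ↔ (2*cnt ≥ -8 → 2*cnt ≠ 0)
Before skip: (vec[cnt] ≥ 11 → 2*cnt ≥ -12) ↔ (2*cnt ≥ -8 → 2*cnt ≠ 0)
Before cnt := 2*cnt: (vec[2*cnt] ≥ 11 → 4*cnt ≥ -12) ↔ (4*cnt ≥ -8 → 4*cnt ≠ 0)
Before q := 2*cnt - 7: (vec[2*cnt] ≥ 11 → 4*cnt ≥ -12) ↔ (4*cnt ≥ -8 → 4*cnt ≠ 0)
Before assert q + 4 > 0 ∨ q + 2*tab[q + 1] - 7 ≥ -8: (q > -4 ∨ 2*tab[q + 1] + q ≥ -1) ∧ ((vec[2*cnt] ≥ 11 → 4*cnt ≥ -12) ↔ (4*cnt ≥ -8 → 4*cnt ≠ 0))
Before cnt := q + cnt: (q > -4 ∨ 2*tab[q + 1] + q ≥ -1) ∧ ((vec[2*cnt + 2*q] ≥ 11 → 4*cnt + 4*q ≥ -12) ↔ (4*cnt + 4*q ≥ -8 → 4*cnt + 4*q ≠ 0))
Answer: WP = (q > -4 ∨ 2*tab[q + 1] + q ≥ -1) ∧ ((vec[2*cnt + 2*q] ≥ 11 → 4*cnt + 4*q ≥ -12) ↔ (4*cnt + 4*q ≥ -8 → 4*cnt + 4*q ≠ 0))


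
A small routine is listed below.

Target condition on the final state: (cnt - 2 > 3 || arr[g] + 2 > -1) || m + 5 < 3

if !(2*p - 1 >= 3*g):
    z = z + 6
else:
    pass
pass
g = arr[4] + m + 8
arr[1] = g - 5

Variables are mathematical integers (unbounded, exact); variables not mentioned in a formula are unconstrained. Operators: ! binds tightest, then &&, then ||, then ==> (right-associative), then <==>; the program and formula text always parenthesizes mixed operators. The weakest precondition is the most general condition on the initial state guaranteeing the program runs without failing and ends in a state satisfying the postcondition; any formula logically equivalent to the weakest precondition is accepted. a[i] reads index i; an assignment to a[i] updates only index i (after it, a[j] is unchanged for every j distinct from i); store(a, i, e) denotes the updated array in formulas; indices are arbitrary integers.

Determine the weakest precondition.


Working backward. After the program, the postcondition (cnt - 2 > 3 || arr[g] + 2 > -1) || m + 5 < 3 must hold; in canonical form it is cnt > 5 || arr[g] > -3 || m < -2.
Before arr[1] := g - 5: cnt > 5 || store(arr, 1, g - 5)[g] > -3 || m < -2
Before g := arr[4] + m + 8: cnt > 5 || store(arr, 1, arr[4] + m + 3)[arr[4] + m + 8] > -3 || m < -2
Before skip: cnt > 5 || store(arr, 1, arr[4] + m + 3)[arr[4] + m + 8] > -3 || m < -2
Then branch requires cnt > 5 || store(arr, 1, arr[4] + m + 3)[arr[4] + m + 8] > -3 || m < -2; else branch requires cnt > 5 || store(arr, 1, arr[4] + m + 3)[arr[4] + m + 8] > -3 || m < -2.
Before the if: ((!(2*p >= 3*g + 1)) ==> (cnt > 5 || store(arr, 1, arr[4] + m + 3)[arr[4] + m + 8] > -3 || m < -2)) && (2*p >= 3*g + 1 ==> (cnt > 5 || store(arr, 1, arr[4] + m + 3)[arr[4] + m + 8] > -3 || m < -2))
Answer: WP = ((!(2*p >= 3*g + 1)) ==> (cnt > 5 || store(arr, 1, arr[4] + m + 3)[arr[4] + m + 8] > -3 || m < -2)) && (2*p >= 3*g + 1 ==> (cnt > 5 || store(arr, 1, arr[4] + m + 3)[arr[4] + m + 8] > -3 || m < -2))


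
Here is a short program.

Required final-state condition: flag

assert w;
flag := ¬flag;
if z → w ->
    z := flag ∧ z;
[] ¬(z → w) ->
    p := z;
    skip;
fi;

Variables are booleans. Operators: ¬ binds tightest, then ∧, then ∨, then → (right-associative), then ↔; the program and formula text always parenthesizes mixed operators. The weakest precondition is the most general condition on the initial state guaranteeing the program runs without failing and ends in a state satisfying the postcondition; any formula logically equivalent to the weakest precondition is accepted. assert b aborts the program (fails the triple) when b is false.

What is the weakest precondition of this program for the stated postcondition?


Working backward. After the program, flag must hold.
Then branch requires flag; else branch requires flag.
Before the if: ((z → w) → flag) ∧ ((¬(z → w)) → flag)
Before flag := ¬flag: ((z → w) → (¬flag)) ∧ ((¬(z → w)) → (¬flag))
Before assert w: w ∧ ((z → w) → (¬flag)) ∧ ((¬(z → w)) → (¬flag))
Answer: WP = w ∧ ((z → w) → (¬flag)) ∧ ((¬(z → w)) → (¬flag))


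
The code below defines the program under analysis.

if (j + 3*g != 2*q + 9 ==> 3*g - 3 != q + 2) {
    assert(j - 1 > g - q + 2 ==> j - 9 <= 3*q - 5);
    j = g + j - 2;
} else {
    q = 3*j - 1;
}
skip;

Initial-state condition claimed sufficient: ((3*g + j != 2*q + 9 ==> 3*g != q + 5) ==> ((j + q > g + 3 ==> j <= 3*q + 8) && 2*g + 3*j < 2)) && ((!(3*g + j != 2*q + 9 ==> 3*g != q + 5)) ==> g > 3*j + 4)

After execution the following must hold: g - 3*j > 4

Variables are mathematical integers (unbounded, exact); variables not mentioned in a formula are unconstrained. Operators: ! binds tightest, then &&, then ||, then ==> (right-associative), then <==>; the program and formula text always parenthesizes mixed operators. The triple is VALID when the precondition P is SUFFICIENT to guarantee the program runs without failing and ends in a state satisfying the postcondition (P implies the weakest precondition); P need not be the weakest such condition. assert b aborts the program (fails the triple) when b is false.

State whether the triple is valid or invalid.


Working backward. After the program, the postcondition g - 3*j > 4 must hold; in canonical form it is g > 3*j + 4.
Before skip: g > 3*j + 4
Then branch requires (j + q > g + 3 ==> j <= 3*q + 4) && 2*g + 3*j < 2; else branch requires g > 3*j + 4.
Before the if: ((3*g + j != 2*q + 9 ==> 3*g != q + 5) ==> ((j + q > g + 3 ==> j <= 3*q + 4) && 2*g + 3*j < 2)) && ((!(3*g + j != 2*q + 9 ==> 3*g != q + 5)) ==> g > 3*j + 4)
The weakest precondition is ((3*g + j != 2*q + 9 ==> 3*g != q + 5) ==> ((j + q > g + 3 ==> j <= 3*q + 4) && 2*g + 3*j < 2)) && ((!(3*g + j != 2*q + 9 ==> 3*g != q + 5)) ==> g > 3*j + 4).
Check whether ((3*g + j != 2*q + 9 ==> 3*g != q + 5) ==> ((j + q > g + 3 ==> j <= 3*q + 8) && 2*g + 3*j < 2)) && ((!(3*g + j != 2*q + 9 ==> 3*g != q + 5)) ==> g > 3*j + 4) implies it.
Countermodel: at the initial state g = -16, j = -7, q = -5, the precondition holds but the weakest precondition fails.
Answer: invalid


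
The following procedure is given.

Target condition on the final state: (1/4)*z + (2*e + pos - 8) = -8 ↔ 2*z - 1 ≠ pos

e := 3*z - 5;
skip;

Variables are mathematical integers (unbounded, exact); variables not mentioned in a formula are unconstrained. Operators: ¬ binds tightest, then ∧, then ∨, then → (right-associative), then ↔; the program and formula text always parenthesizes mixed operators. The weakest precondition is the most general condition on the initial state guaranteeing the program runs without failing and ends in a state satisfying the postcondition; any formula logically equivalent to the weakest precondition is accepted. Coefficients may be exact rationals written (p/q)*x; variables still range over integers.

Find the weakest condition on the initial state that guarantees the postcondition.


Working backward. After the program, the postcondition (1/4)*z + (2*e + pos - 8) = -8 ↔ 2*z - 1 ≠ pos must hold; in canonical form it is 2*e + pos + (1/4)*z = 0 ↔ 2*z ≠ pos + 1.
Before skip: 2*e + pos + (1/4)*z = 0 ↔ 2*z ≠ pos + 1
Before e := 3*z - 5: pos + (25/4)*z = 10 ↔ 2*z ≠ pos + 1
Answer: WP = pos + (25/4)*z = 10 ↔ 2*z ≠ pos + 1


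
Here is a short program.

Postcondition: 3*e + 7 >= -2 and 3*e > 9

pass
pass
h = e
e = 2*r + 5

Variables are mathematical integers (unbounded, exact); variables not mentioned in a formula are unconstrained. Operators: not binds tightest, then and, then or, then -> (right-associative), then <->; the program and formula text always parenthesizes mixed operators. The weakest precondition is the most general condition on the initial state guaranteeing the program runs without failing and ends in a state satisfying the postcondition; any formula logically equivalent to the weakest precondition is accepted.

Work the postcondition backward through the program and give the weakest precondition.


Working backward. After the program, the postcondition 3*e + 7 >= -2 and 3*e > 9 must hold; in canonical form it is 3*e >= -9 and 3*e > 9.
Before e := 2*r + 5: 6*r >= -24 and 6*r > -6
Before h := e: 6*r >= -24 and 6*r > -6
Before skip: 6*r >= -24 and 6*r > -6
Before skip: 6*r >= -24 and 6*r > -6
Answer: WP = 6*r >= -24 and 6*r > -6


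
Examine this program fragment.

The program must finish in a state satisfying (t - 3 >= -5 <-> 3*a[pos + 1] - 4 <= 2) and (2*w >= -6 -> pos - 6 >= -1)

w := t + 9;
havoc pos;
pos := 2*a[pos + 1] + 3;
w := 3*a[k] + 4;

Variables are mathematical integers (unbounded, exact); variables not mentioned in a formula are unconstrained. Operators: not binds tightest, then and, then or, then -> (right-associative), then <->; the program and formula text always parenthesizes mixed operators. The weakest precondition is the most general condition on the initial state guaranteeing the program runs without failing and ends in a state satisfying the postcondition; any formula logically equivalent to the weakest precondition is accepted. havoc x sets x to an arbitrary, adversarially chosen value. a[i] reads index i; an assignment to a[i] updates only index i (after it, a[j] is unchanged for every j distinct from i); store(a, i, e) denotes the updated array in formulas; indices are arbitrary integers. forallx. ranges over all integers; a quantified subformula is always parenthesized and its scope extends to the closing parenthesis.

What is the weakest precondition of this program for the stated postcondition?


Working backward. After the program, the postcondition (t - 3 >= -5 <-> 3*a[pos + 1] - 4 <= 2) and (2*w >= -6 -> pos - 6 >= -1) must hold; in canonical form it is (t >= -2 <-> 3*a[pos + 1] <= 6) and (2*w >= -6 -> pos >= 5).
Before w := 3*a[k] + 4: (t >= -2 <-> 3*a[pos + 1] <= 6) and (6*a[k] >= -14 -> pos >= 5)
Before pos := 2*a[pos + 1] + 3: (t >= -2 <-> 3*a[2*a[pos + 1] + 4] <= 6) and (6*a[k] >= -14 -> 2*a[pos + 1] >= 2)
Before havoc pos: forall pos_1. ((t >= -2 <-> 3*a[2*a[pos_1 + 1] + 4] <= 6) and (6*a[k] >= -14 -> 2*a[pos_1 + 1] >= 2))
Before w := t + 9: forall pos_1. ((t >= -2 <-> 3*a[2*a[pos_1 + 1] + 4] <= 6) and (6*a[k] >= -14 -> 2*a[pos_1 + 1] >= 2))
Answer: WP = forall pos_1. ((t >= -2 <-> 3*a[2*a[pos_1 + 1] + 4] <= 6) and (6*a[k] >= -14 -> 2*a[pos_1 + 1] >= 2))


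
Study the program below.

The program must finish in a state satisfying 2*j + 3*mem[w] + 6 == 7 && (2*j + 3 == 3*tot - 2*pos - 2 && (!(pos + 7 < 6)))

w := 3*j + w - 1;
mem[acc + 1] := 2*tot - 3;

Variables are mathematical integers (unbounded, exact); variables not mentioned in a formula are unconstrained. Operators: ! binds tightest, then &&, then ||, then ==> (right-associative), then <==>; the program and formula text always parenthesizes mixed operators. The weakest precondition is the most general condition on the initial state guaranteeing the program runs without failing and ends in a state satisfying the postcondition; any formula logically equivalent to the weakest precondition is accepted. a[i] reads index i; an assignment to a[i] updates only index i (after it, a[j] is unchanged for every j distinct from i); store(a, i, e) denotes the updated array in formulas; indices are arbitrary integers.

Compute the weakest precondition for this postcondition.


Working backward. After the program, the postcondition 2*j + 3*mem[w] + 6 == 7 && (2*j + 3 == 3*tot - 2*pos - 2 && (!(pos + 7 < 6))) must hold; in canonical form it is 3*mem[w] + 2*j == 1 && 2*j + 2*pos == 3*tot - 5 && (!(pos < -1)).
Before mem[acc + 1] := 2*tot - 3: 3*store(mem, acc + 1, 2*tot - 3)[w] + 2*j == 1 && 2*j + 2*pos == 3*tot - 5 && (!(pos < -1))
Before w := 3*j + w - 1: 3*store(mem, acc + 1, 2*tot - 3)[3*j + w - 1] + 2*j == 1 && 2*j + 2*pos == 3*tot - 5 && (!(pos < -1))
Answer: WP = 3*store(mem, acc + 1, 2*tot - 3)[3*j + w - 1] + 2*j == 1 && 2*j + 2*pos == 3*tot - 5 && (!(pos < -1))


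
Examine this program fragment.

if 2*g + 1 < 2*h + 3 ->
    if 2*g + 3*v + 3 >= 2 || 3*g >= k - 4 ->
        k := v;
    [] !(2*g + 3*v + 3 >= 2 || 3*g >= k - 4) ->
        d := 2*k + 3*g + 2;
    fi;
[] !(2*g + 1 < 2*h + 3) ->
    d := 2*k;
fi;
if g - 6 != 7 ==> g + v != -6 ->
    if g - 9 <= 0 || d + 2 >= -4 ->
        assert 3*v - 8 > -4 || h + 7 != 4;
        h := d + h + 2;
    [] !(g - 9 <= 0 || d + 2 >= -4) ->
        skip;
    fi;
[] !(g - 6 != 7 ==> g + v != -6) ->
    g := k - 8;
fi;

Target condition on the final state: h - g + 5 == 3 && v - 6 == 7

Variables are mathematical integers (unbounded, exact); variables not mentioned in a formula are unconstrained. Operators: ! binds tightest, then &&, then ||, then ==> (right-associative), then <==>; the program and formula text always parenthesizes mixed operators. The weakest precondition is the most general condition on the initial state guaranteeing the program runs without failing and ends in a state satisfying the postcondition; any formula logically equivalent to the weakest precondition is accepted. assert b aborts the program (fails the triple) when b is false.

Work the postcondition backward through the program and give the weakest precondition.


Working backward. After the program, the postcondition h - g + 5 == 3 && v - 6 == 7 must hold; in canonical form it is h == g - 2 && v == 13.
Then branch requires ((g <= 9 || d >= -6) ==> ((3*v > 4 || h != -3) && d + h == g - 4 && v == 13)) && ((!(g <= 9 || d >= -6)) ==> (h == g - 2 && v == 13)); else branch requires h == k - 10 && v == 13.
Before the if: ((g != 13 ==> g + v != -6) ==> (((g <= 9 || d >= -6) ==> ((3*v > 4 || h != -3) && d + h == g - 4 && v == 13)) && ((!(g <= 9 || d >= -6)) ==> (h == g - 2 && v == 13)))) && ((!(g != 13 ==> g + v != -6)) ==> (h == k - 10 && v == 13))
Then branch requires ((2*g + 3*v >= -1 || 3*g >= k - 4) ==> (((g != 13 ==> g + v != -6) ==> (((g <= 9 || d >= -6) ==> ((3*v > 4 || h != -3) && d + h == g - 4 && v == 13)) && ((!(g <= 9 || d >= -6)) ==> (h == g - 2 && v == 13)))) && ((!(g != 13 ==> g + v != -6)) ==> (h == v - 10 && v == 13)))) && ((!(2*g + 3*v >= -1 || 3*g >= k - 4)) ==> (((g != 13 ==> g + v != -6) ==> (((g <= 9 || 3*g + 2*k >= -8) ==> ((3*v > 4 || h != -3) && 2*g + h + 2*k == -6 && v == 13)) && ((!(g <= 9 || 3*g + 2*k >= -8)) ==> (h == g - 2 && v == 13)))) && ((!(g != 13 ==> g + v != -6)) ==> (h == k - 10 && v == 13)))); else branch requires ((g != 13 ==> g + v != -6) ==> (((g <= 9 || 2*k >= -6) ==> ((3*v > 4 || h != -3) && h + 2*k == g - 4 && v == 13)) && ((!(g <= 9 || 2*k >= -6)) ==> (h == g - 2 && v == 13)))) && ((!(g != 13 ==> g + v != -6)) ==> (h == k - 10 && v == 13)).
Before the if: (2*g < 2*h + 2 ==> (((2*g + 3*v >= -1 || 3*g >= k - 4) ==> (((g != 13 ==> g + v != -6) ==> (((g <= 9 || d >= -6) ==> ((3*v > 4 || h != -3) && d + h == g - 4 && v == 13)) && ((!(g <= 9 || d >= -6)) ==> (h == g - 2 && v == 13)))) && ((!(g != 13 ==> g + v != -6)) ==> (h == v - 10 && v == 13)))) && ((!(2*g + 3*v >= -1 || 3*g >= k - 4)) ==> (((g != 13 ==> g + v != -6) ==> (((g <= 9 || 3*g + 2*k >= -8) ==> ((3*v > 4 || h != -3) && 2*g + h + 2*k == -6 && v == 13)) && ((!(g <= 9 || 3*g + 2*k >= -8)) ==> (h == g - 2 && v == 13)))) && ((!(g != 13 ==> g + v != -6)) ==> (h == k - 10 && v == 13)))))) && ((!(2*g < 2*h + 2)) ==> (((g != 13 ==> g + v != -6) ==> (((g <= 9 || 2*k >= -6) ==> ((3*v > 4 || h != -3) && h + 2*k == g - 4 && v == 13)) && ((!(g <= 9 || 2*k >= -6)) ==> (h == g - 2 && v == 13)))) && ((!(g != 13 ==> g + v != -6)) ==> (h == k - 10 && v == 13))))
Answer: WP = (2*g < 2*h + 2 ==> (((2*g + 3*v >= -1 || 3*g >= k - 4) ==> (((g != 13 ==> g + v != -6) ==> (((g <= 9 || d >= -6) ==> ((3*v > 4 || h != -3) && d + h == g - 4 && v == 13)) && ((!(g <= 9 || d >= -6)) ==> (h == g - 2 && v == 13)))) && ((!(g != 13 ==> g + v != -6)) ==> (h == v - 10 && v == 13)))) && ((!(2*g + 3*v >= -1 || 3*g >= k - 4)) ==> (((g != 13 ==> g + v != -6) ==> (((g <= 9 || 3*g + 2*k >= -8) ==> ((3*v > 4 || h != -3) && 2*g + h + 2*k == -6 && v == 13)) && ((!(g <= 9 || 3*g + 2*k >= -8)) ==> (h == g - 2 && v == 13)))) && ((!(g != 13 ==> g + v != -6)) ==> (h == k - 10 && v == 13)))))) && ((!(2*g < 2*h + 2)) ==> (((g != 13 ==> g + v != -6) ==> (((g <= 9 || 2*k >= -6) ==> ((3*v > 4 || h != -3) && h + 2*k == g - 4 && v == 13)) && ((!(g <= 9 || 2*k >= -6)) ==> (h == g - 2 && v == 13)))) && ((!(g != 13 ==> g + v != -6)) ==> (h == k - 10 && v == 13))))


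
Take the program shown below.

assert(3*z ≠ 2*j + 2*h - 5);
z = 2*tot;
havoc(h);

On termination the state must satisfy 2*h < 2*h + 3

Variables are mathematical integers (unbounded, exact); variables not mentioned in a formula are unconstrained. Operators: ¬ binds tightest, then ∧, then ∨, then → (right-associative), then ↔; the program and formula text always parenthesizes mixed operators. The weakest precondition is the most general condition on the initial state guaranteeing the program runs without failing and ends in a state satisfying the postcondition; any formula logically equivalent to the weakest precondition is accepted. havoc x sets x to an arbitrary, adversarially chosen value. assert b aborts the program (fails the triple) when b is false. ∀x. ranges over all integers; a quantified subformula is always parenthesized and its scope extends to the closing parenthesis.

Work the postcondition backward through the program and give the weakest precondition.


Working backward. After the program, the postcondition 2*h < 2*h + 3 must hold; in canonical form it is true.
Before havoc h: true
Before z := 2*tot: true
Before assert 3*z ≠ 2*j + 2*h - 5: 3*z ≠ 2*h + 2*j - 5
Answer: WP = 3*z ≠ 2*h + 2*j - 5


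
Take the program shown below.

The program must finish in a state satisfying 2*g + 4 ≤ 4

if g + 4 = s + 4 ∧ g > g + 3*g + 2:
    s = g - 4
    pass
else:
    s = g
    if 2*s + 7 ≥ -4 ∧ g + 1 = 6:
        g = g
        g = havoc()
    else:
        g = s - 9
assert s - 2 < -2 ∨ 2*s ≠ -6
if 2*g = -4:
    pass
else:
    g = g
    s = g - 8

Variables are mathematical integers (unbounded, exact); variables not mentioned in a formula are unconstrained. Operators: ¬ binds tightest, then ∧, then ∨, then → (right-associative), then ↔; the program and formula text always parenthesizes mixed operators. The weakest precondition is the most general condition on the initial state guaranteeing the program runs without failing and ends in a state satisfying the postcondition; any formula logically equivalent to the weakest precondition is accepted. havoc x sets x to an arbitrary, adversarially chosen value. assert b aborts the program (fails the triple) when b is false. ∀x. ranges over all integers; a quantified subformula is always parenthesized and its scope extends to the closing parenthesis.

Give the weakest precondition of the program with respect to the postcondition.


Working backward. After the program, the postcondition 2*g + 4 ≤ 4 must hold; in canonical form it is 2*g ≤ 0.
Then branch requires 2*g ≤ 0; else branch requires 2*g ≤ 0.
Before the if: (2*g = -4 → 2*g ≤ 0) ∧ ((¬(2*g = -4)) → 2*g ≤ 0)
Before assert s - 2 < -2 ∨ 2*s ≠ -6: (s < 0 ∨ 2*s ≠ -6) ∧ (2*g = -4 → 2*g ≤ 0) ∧ ((¬(2*g = -4)) → 2*g ≤ 0)
Then branch requires (g < 4 ∨ 2*g ≠ 2) ∧ (2*g = -4 → 2*g ≤ 0) ∧ ((¬(2*g = -4)) → 2*g ≤ 0); else branch requires ((2*g ≥ -11 ∧ g = 5) → (∀g_1. ((g < 0 ∨ 2*g ≠ -6) ∧ (2*g_1 = -4 → 2*g_1 ≤ 0) ∧ ((¬(2*g_1 = -4)) → 2*g_1 ≤ 0)))) ∧ ((¬(2*g ≥ -11 ∧ g = 5)) → ((g < 0 ∨ 2*g ≠ -6) ∧ (2*g = 14 → 2*g ≤ 18) ∧ ((¬(2*g = 14)) → 2*g ≤ 18))).
Before the if: ((g = s ∧ 3*g < -2) → ((g < 4 ∨ 2*g ≠ 2) ∧ (2*g = -4 → 2*g ≤ 0) ∧ ((¬(2*g = -4)) → 2*g ≤ 0))) ∧ ((¬(g = s ∧ 3*g < -2)) → (((2*g ≥ -11 ∧ g = 5) → (∀g_1. ((g < 0 ∨ 2*g ≠ -6) ∧ (2*g_1 = -4 → 2*g_1 ≤ 0) ∧ ((¬(2*g_1 = -4)) → 2*g_1 ≤ 0)))) ∧ ((¬(2*g ≥ -11 ∧ g = 5)) → ((g < 0 ∨ 2*g ≠ -6) ∧ (2*g = 14 → 2*g ≤ 18) ∧ ((¬(2*g = 14)) → 2*g ≤ 18)))))
Answer: WP = ((g = s ∧ 3*g < -2) → ((g < 4 ∨ 2*g ≠ 2) ∧ (2*g = -4 → 2*g ≤ 0) ∧ ((¬(2*g = -4)) → 2*g ≤ 0))) ∧ ((¬(g = s ∧ 3*g < -2)) → (((2*g ≥ -11 ∧ g = 5) → (∀g_1. ((g < 0 ∨ 2*g ≠ -6) ∧ (2*g_1 = -4 → 2*g_1 ≤ 0) ∧ ((¬(2*g_1 = -4)) → 2*g_1 ≤ 0)))) ∧ ((¬(2*g ≥ -11 ∧ g = 5)) → ((g < 0 ∨ 2*g ≠ -6) ∧ (2*g = 14 → 2*g ≤ 18) ∧ ((¬(2*g = 14)) → 2*g ≤ 18)))))


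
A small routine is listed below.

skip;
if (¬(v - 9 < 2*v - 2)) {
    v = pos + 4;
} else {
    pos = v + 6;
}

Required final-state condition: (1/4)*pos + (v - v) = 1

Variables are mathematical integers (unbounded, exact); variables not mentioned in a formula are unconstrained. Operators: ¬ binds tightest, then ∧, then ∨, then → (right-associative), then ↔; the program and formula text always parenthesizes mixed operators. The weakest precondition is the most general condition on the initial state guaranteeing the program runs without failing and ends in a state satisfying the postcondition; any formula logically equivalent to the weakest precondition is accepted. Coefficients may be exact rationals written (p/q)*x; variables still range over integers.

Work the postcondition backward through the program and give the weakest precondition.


Working backward. After the program, the postcondition (1/4)*pos + (v - v) = 1 must hold; in canonical form it is (1/4)*pos = 1.
Then branch requires (1/4)*pos = 1; else branch requires (1/4)*v = -1/2.
Before the if: ((¬(v > -7)) → (1/4)*pos = 1) ∧ (v > -7 → (1/4)*v = -1/2)
Before skip: ((¬(v > -7)) → (1/4)*pos = 1) ∧ (v > -7 → (1/4)*v = -1/2)
Answer: WP = ((¬(v > -7)) → (1/4)*pos = 1) ∧ (v > -7 → (1/4)*v = -1/2)


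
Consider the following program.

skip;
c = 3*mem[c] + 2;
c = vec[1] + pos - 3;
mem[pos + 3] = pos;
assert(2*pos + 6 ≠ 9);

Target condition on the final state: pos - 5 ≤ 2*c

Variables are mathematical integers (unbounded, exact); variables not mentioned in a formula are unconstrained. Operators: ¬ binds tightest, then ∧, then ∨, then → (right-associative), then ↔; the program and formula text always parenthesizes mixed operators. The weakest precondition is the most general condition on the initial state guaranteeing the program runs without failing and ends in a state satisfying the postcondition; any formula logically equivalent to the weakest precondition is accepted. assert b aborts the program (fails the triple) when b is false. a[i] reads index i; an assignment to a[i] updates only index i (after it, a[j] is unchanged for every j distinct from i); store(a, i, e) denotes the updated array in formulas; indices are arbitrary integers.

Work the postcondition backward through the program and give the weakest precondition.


Working backward. After the program, the postcondition pos - 5 ≤ 2*c must hold; in canonical form it is pos ≤ 2*c + 5.
Before assert 2*pos + 6 ≠ 9: 2*pos ≠ 3 ∧ pos ≤ 2*c + 5
Before mem[pos + 3] := pos: 2*pos ≠ 3 ∧ pos ≤ 2*c + 5
Before c := vec[1] + pos - 3: 2*pos ≠ 3 ∧ 2*vec[1] + pos ≥ 1
Before c := 3*mem[c] + 2: 2*pos ≠ 3 ∧ 2*vec[1] + pos ≥ 1
Before skip: 2*pos ≠ 3 ∧ 2*vec[1] + pos ≥ 1
Answer: WP = 2*pos ≠ 3 ∧ 2*vec[1] + pos ≥ 1


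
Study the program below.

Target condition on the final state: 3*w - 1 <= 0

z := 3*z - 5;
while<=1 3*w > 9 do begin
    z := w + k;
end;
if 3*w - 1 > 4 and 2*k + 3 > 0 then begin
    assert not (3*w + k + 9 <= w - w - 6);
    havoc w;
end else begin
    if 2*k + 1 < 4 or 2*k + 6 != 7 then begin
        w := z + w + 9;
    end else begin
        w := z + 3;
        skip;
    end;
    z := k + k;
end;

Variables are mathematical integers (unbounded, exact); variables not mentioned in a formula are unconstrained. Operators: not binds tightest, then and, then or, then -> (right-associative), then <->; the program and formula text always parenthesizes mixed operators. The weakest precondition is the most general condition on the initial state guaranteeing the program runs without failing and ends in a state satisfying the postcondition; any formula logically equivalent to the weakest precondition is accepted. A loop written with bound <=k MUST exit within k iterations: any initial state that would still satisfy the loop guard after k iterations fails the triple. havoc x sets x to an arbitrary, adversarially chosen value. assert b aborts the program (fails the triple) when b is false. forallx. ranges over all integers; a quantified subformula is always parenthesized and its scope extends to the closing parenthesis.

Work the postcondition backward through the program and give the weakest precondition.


Working backward. After the program, the postcondition 3*w - 1 <= 0 must hold; in canonical form it is 3*w <= 1.
Then branch requires (not (k + 3*w <= -15)) and (forall w_1. 3*w_1 <= 1); else branch requires ((2*k < 3 or 2*k != 1) -> 3*w + 3*z <= -26) and ((not (2*k < 3 or 2*k != 1)) -> 3*z <= -8).
Before the if: ((3*w > 5 and 2*k > -3) -> ((not (k + 3*w <= -15)) and (forall w_1. 3*w_1 <= 1))) and ((not (3*w > 5 and 2*k > -3)) -> (((2*k < 3 or 2*k != 1) -> 3*w + 3*z <= -26) and ((not (2*k < 3 or 2*k != 1)) -> 3*z <= -8)))
Before the loop (bound <=1), unroll the exhaustion recursion (WP_0 = exit-now case; WP_j = one more guarded iteration, up to j = 1):
  WP_0: (not (3*w > 9)) and ((3*w > 5 and 2*k > -3) -> ((not (k + 3*w <= -15)) and (forall w_1. 3*w_1 <= 1))) and ((not (3*w > 5 and 2*k > -3)) -> (((2*k < 3 or 2*k != 1) -> 3*w + 3*z <= -26) and ((not (2*k < 3 or 2*k != 1)) -> 3*z <= -8)))
  WP_1: (3*w > 9 -> ((not (3*w > 9)) and ((3*w > 5 and 2*k > -3) -> ((not (k + 3*w <= -15)) and (forall w_1. 3*w_1 <= 1))) and ((not (3*w > 5 and 2*k > -3)) -> (((2*k < 3 or 2*k != 1) -> 3*k + 6*w <= -26) and ((not (2*k < 3 or 2*k != 1)) -> 3*k + 3*w <= -8))))) and ((not (3*w > 9)) -> (((3*w > 5 and 2*k > -3) -> ((not (k + 3*w <= -15)) and (forall w_1. 3*w_1 <= 1))) and ((not (3*w > 5 and 2*k > -3)) -> (((2*k < 3 or 2*k != 1) -> 3*w + 3*z <= -26) and ((not (2*k < 3 or 2*k != 1)) -> 3*z <= -8)))))
So before the loop: (3*w > 9 -> ((not (3*w > 9)) and ((3*w > 5 and 2*k > -3) -> ((not (k + 3*w <= -15)) and (forall w_1. 3*w_1 <= 1))) and ((not (3*w > 5 and 2*k > -3)) -> (((2*k < 3 or 2*k != 1) -> 3*k + 6*w <= -26) and ((not (2*k < 3 or 2*k != 1)) -> 3*k + 3*w <= -8))))) and ((not (3*w > 9)) -> (((3*w > 5 and 2*k > -3) -> ((not (k + 3*w <= -15)) and (forall w_1. 3*w_1 <= 1))) and ((not (3*w > 5 and 2*k > -3)) -> (((2*k < 3 or 2*k != 1) -> 3*w + 3*z <= -26) and ((not (2*k < 3 or 2*k != 1)) -> 3*z <= -8)))))
Before z := 3*z - 5: (3*w > 9 -> ((not (3*w > 9)) and ((3*w > 5 and 2*k > -3) -> ((not (k + 3*w <= -15)) and (forall w_1. 3*w_1 <= 1))) and ((not (3*w > 5 and 2*k > -3)) -> (((2*k < 3 or 2*k != 1) -> 3*k + 6*w <= -26) and ((not (2*k < 3 or 2*k != 1)) -> 3*k + 3*w <= -8))))) and ((not (3*w > 9)) -> (((3*w > 5 and 2*k > -3) -> ((not (k + 3*w <= -15)) and (forall w_1. 3*w_1 <= 1))) and ((not (3*w > 5 and 2*k > -3)) -> (((2*k < 3 or 2*k != 1) -> 3*w + 9*z <= -11) and ((not (2*k < 3 or 2*k != 1)) -> 9*z <= 7)))))
Answer: WP = (3*w > 9 -> ((not (3*w > 9)) and ((3*w > 5 and 2*k > -3) -> ((not (k + 3*w <= -15)) and (forall w_1. 3*w_1 <= 1))) and ((not (3*w > 5 and 2*k > -3)) -> (((2*k < 3 or 2*k != 1) -> 3*k + 6*w <= -26) and ((not (2*k < 3 or 2*k != 1)) -> 3*k + 3*w <= -8))))) and ((not (3*w > 9)) -> (((3*w > 5 and 2*k > -3) -> ((not (k + 3*w <= -15)) and (forall w_1. 3*w_1 <= 1))) and ((not (3*w > 5 and 2*k > -3)) -> (((2*k < 3 or 2*k != 1) -> 3*w + 9*z <= -11) and ((not (2*k < 3 or 2*k != 1)) -> 9*z <= 7)))))


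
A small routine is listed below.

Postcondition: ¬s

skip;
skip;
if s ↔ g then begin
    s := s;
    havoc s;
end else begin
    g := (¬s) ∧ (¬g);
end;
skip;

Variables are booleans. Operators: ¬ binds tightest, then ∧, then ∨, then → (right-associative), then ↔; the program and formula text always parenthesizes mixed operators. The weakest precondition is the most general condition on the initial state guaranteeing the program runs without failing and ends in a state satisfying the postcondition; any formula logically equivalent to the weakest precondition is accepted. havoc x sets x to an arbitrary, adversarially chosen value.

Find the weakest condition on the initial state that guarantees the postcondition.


Working backward. After the program, ¬s must hold.
Before skip: ¬s
Then branch requires false; else branch requires ¬s.
Before the if: (¬(s ↔ g)) ∧ ((¬(s ↔ g)) → (¬s))
Before skip: (¬(s ↔ g)) ∧ ((¬(s ↔ g)) → (¬s))
Before skip: (¬(s ↔ g)) ∧ ((¬(s ↔ g)) → (¬s))
Answer: WP = (¬(s ↔ g)) ∧ ((¬(s ↔ g)) → (¬s))


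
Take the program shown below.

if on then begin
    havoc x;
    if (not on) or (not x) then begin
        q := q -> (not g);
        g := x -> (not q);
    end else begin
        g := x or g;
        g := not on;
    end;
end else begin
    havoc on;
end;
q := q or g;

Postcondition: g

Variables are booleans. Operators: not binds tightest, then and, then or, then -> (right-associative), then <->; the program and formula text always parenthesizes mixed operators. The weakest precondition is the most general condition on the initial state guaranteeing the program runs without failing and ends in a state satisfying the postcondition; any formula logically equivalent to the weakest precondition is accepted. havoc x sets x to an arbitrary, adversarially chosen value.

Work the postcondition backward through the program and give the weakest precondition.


Working backward. After the program, g must hold.
Before q := q or g: g
Then branch requires ((not on) -> (not (q -> (not g)))) and (on -> (not on)); else branch requires g.
Before the if: (on -> (((not on) -> (not (q -> (not g)))) and (on -> (not on)))) and ((not on) -> g)
Answer: WP = (on -> (((not on) -> (not (q -> (not g)))) and (on -> (not on)))) and ((not on) -> g)


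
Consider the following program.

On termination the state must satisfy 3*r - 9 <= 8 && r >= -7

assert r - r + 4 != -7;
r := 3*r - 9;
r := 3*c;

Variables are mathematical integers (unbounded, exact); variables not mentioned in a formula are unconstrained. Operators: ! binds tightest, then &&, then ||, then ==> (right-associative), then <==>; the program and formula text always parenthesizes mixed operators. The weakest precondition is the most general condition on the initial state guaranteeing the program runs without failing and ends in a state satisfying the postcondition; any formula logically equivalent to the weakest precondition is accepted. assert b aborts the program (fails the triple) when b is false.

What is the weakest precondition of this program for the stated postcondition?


Working backward. After the program, the postcondition 3*r - 9 <= 8 && r >= -7 must hold; in canonical form it is 3*r <= 17 && r >= -7.
Before r := 3*c: 9*c <= 17 && 3*c >= -7
Before r := 3*r - 9: 9*c <= 17 && 3*c >= -7
Before assert r - r + 4 != -7: 9*c <= 17 && 3*c >= -7
Answer: WP = 9*c <= 17 && 3*c >= -7
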